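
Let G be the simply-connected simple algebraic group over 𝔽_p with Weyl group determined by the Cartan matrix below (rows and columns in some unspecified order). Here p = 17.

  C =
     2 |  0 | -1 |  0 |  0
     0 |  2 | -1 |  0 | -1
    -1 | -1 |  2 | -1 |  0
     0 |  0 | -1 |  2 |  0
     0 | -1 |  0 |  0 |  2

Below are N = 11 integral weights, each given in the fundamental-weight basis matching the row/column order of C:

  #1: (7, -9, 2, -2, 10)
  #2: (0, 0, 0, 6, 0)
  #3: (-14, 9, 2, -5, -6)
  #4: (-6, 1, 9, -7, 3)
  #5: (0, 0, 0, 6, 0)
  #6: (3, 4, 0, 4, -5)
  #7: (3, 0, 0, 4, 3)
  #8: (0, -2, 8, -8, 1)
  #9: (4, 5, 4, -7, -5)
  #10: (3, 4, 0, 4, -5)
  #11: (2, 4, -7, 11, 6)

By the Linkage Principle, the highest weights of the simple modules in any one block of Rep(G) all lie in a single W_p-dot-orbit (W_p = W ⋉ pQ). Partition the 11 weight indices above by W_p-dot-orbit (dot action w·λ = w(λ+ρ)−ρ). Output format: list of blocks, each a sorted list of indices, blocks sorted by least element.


Type D_5, rank 5, |W|=1920; reorder rows/cols to standard.

W_17-reps of the 11 weights in Ā_17 (same 5-coord order as C):

  [1] (2, 2, 1, 5, 3)
  [2] (1, 1, 1, 7, 1)
  [3] (5, 1, 0, 4, 3)
  [4] (4, 1, 1, 5, 4)
  [5] (1, 1, 1, 7, 1)
  [6] (4, 1, 1, 5, 4)
  [7] (4, 1, 1, 5, 4)
  [8] (1, 1, 1, 7, 1)
  [9] (4, 1, 1, 5, 4)
  [10] (4, 1, 1, 5, 4)
  [11] (2, 2, 1, 5, 3)

Partition of {1..11} into 4 W_17-dot-orbits:

[[1, 11], [2, 5, 8], [3], [4, 6, 7, 9, 10]]


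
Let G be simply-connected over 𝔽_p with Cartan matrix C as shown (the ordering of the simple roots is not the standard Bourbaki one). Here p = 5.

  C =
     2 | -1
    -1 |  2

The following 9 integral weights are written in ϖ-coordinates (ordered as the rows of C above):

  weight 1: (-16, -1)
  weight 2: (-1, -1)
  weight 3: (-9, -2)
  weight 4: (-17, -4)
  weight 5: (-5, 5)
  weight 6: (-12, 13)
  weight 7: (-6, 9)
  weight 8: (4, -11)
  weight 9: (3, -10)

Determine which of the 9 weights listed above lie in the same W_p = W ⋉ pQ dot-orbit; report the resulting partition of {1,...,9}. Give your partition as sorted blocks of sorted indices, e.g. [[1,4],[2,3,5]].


A_2 Cartan matrix, 2 simple roots permuted; ρ=(1,1).

Each λ_j+ρ reduced to Ā_5; 2-tuples below use C's row order:

  [1] (0, 0) · [2] (0, 0) · [3] (3, 1) · [4] (3, 1) · [5] (3, 1) · [6] (3, 1) · [7] (0, 0) · [8] (0, 0) · [9] (1, 0)

Linkage partition of the 9 weights (3 classes, p=5):

[[1, 2, 7, 8], [3, 4, 5, 6], [9]]


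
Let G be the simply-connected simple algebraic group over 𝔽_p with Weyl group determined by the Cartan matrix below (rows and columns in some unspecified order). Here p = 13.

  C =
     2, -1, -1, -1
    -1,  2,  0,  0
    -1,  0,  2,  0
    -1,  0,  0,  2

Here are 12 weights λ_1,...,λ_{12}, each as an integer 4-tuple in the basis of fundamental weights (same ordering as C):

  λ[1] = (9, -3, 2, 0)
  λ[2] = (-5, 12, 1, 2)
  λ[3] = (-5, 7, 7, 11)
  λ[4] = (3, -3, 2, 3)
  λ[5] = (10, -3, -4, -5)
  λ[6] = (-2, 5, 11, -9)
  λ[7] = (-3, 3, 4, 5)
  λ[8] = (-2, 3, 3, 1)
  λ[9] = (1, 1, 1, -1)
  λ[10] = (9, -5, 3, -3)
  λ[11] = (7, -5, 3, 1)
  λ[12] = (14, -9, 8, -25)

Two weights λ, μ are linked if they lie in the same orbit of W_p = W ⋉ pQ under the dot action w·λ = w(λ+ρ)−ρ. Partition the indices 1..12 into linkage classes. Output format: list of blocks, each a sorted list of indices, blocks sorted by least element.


Root system D_4: the 4×4 matrix C matches after relabeling.

Folding the 12 weights λ_j+ρ into Ā_13 (reps in the given 4-coord order):

  λ_1+ρ ↦ (1, 1, 2, 0);  λ_2+ρ ↦ (0, 9, 2, 1);  λ_3+ρ ↦ (1, 3, 3, 1);  λ_4+ρ ↦ (2, 2, 3, 4);  λ_5+ρ ↦ (2, 2, 3, 4);  λ_6+ρ ↦ (1, 3, 3, 1);  λ_7+ρ ↦ (2, 2, 3, 4);  λ_8+ρ ↦ (1, 3, 3, 1);  λ_9+ρ ↦ (2, 2, 2, 0);  λ_10+ρ ↦ (1, 3, 3, 1);  λ_11+ρ ↦ (1, 3, 3, 1);  λ_12+ρ ↦ (2, 2, 3, 4)

The 12 indices split into 5 linkage classes (same alcove rep ⇔ same W_13-dot-orbit):

[[1], [2], [3, 6, 8, 10, 11], [4, 5, 7, 12], [9]]


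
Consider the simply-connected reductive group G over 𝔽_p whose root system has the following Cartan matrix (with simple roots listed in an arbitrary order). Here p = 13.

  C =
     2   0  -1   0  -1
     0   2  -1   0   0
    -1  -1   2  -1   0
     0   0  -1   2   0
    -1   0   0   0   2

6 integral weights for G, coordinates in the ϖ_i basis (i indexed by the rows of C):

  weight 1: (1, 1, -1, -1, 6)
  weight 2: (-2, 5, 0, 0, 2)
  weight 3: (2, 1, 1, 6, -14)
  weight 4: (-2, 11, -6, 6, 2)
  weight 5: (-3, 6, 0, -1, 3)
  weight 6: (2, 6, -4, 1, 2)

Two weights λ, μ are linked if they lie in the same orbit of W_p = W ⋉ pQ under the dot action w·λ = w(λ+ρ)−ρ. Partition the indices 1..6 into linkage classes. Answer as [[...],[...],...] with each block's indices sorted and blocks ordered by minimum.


Type D_5, rank 5, |W|=1920; reorder rows/cols to standard.

Alcove-folded reps (p=13, 6 weights, presented ϖ-order):

  [1] (2, 2, 0, 0, 7)
  [2] (1, 6, 0, 1, 2)
  [3] (1, 6, 0, 1, 2)
  [4] (1, 6, 0, 1, 2)
  [5] (1, 6, 0, 1, 2)
  [6] (0, 4, 2, 1, 3)

These 6 weights hit 3 W_13-dot-orbits; sizes (1, 4, 1):

[[1], [2, 3, 4, 5], [6]]


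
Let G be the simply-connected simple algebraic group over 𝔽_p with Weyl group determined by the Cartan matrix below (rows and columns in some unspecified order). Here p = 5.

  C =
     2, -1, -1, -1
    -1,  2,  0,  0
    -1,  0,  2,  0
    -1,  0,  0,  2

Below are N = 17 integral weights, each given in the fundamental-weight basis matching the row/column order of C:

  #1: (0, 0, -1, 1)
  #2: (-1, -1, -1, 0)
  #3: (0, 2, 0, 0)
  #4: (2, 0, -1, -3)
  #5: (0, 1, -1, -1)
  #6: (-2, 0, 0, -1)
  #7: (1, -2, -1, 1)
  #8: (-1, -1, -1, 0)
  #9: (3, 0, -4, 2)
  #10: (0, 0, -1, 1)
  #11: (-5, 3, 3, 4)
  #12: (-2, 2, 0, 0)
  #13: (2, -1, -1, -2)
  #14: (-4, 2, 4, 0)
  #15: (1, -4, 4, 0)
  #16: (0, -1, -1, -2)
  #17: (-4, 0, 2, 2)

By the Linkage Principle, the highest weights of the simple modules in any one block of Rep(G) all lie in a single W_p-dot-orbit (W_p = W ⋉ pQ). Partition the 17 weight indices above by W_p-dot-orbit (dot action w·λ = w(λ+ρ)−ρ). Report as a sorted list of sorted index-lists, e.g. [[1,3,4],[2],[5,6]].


D_4 Cartan matrix, 4 simple roots permuted; ρ=(1,1,1,1).

Folding the 17 weights λ_j+ρ into Ā_5 (reps in the given 4-coord order):

  1: (1, 1, 0, 2)
  2: (0, 0, 0, 1)
  3: (1, 2, 0, 0)
  4: (1, 1, 0, 2)
  5: (1, 2, 0, 0)
  6: (0, 0, 0, 1)
  7: (1, 1, 0, 2)
  8: (0, 0, 0, 1)
  9: (1, 2, 0, 0)
  10: (1, 1, 0, 2)
  11: (0, 0, 0, 1)
  12: (1, 2, 0, 0)
  13: (2, 0, 0, 1)
  14: (0, 0, 2, 2)
  15: (0, 0, 2, 2)
  16: (0, 0, 0, 1)
  17: (1, 2, 0, 0)

5 distinct reps among the 17 weights ⇒ 5 W_5-linkage classes:

[[1, 4, 7, 10], [2, 6, 8, 11, 16], [3, 5, 9, 12, 17], [13], [14, 15]]


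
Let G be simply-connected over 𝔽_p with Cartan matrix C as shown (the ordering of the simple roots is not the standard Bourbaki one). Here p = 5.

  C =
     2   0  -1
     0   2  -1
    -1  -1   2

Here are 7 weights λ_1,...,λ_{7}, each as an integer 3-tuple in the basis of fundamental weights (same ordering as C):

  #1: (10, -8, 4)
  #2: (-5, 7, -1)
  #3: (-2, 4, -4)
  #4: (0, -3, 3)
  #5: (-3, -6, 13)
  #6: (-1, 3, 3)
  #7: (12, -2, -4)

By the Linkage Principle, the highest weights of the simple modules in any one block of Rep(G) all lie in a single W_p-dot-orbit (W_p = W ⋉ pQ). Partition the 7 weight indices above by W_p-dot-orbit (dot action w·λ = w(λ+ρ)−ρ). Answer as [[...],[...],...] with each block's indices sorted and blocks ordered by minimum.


A_3 Cartan matrix, 3 simple roots permuted; ρ=(1,1,1).

Alcove-folded reps (p=5, 7 weights, presented ϖ-order):

  [1] (3, 1, 1);  [2] (3, 1, 1);  [3] (3, 1, 1);  [4] (1, 2, 2);  [5] (1, 2, 2);  [6] (3, 1, 1);  [7] (3, 1, 1)

These 7 weights hit 2 W_5-dot-orbits; sizes (5, 2):

[[1, 2, 3, 6, 7], [4, 5]]


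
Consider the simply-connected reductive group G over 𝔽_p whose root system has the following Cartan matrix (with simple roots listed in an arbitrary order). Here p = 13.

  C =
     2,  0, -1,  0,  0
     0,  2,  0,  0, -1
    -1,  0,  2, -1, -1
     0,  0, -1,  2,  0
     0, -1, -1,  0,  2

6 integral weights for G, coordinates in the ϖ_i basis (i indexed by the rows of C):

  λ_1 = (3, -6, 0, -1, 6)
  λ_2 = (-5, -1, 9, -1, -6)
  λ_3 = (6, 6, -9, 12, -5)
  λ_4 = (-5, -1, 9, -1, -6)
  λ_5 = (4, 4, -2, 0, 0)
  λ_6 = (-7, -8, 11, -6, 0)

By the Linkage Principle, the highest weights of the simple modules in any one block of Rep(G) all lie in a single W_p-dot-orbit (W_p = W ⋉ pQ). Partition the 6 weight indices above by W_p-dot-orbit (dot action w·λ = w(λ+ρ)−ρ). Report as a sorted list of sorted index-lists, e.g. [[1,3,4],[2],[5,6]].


Cartan matrix: type D_5 (|W|=1920); un-permuting the 5 rows.

λ_j+ρ reflected into Ā_13 (⟨·,θ^∨⟩≤13); 5-tuples as given:

  λ_1+ρ ↦ (4, 5, 1, 0, 0)
  λ_2+ρ ↦ (4, 5, 1, 0, 0)
  λ_3+ρ ↦ (4, 5, 1, 0, 0)
  λ_4+ρ ↦ (4, 5, 1, 0, 0)
  λ_5+ρ ↦ (4, 5, 1, 0, 0)
  λ_6+ρ ↦ (1, 1, 5, 0, 0)

2 distinct reps among the 6 weights ⇒ 2 W_13-linkage classes:

[[1, 2, 3, 4, 5], [6]]


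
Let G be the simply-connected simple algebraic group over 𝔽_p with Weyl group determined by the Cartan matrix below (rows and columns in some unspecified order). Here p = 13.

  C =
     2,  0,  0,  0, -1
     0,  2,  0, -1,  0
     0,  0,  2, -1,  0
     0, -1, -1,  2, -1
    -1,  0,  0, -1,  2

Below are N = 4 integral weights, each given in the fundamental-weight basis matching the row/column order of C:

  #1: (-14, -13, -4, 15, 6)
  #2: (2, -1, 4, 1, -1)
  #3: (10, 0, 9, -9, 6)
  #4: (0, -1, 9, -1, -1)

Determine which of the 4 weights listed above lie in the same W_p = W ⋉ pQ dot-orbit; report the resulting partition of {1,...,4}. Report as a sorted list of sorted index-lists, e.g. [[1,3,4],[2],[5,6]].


Cartan matrix: type D_5 (|W|=1920); un-permuting the 5 rows.

Folding the 4 weights λ_j+ρ into Ā_13 (reps in the given 5-coord order):

    λ_1+ρ ↦ (3, 0, 5, 2, 0)
    λ_2+ρ ↦ (3, 0, 5, 2, 0)
    λ_3+ρ ↦ (3, 0, 5, 2, 0)
    λ_4+ρ ↦ (1, 0, 10, 0, 0)

Linkage partition of the 4 weights (2 classes, p=13):

[[1, 2, 3], [4]]


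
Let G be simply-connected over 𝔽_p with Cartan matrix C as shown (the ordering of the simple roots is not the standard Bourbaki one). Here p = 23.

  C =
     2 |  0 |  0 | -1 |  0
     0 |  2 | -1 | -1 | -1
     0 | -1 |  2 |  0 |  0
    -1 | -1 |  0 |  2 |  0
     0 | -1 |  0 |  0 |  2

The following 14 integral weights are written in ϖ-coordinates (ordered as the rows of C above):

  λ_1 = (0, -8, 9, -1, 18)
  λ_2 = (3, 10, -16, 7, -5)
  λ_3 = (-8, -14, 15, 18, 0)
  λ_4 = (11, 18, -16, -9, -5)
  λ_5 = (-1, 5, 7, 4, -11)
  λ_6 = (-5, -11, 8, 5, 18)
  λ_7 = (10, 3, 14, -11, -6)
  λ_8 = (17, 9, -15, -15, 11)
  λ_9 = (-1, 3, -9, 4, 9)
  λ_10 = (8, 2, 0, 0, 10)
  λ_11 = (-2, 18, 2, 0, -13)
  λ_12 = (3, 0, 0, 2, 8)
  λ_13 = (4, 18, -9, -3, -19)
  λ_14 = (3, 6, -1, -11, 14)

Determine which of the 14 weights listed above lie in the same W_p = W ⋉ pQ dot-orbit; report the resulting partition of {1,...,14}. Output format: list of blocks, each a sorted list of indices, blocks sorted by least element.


D_5 Cartan matrix, 5 simple roots permuted; ρ=(1,1,1,1,1).

W_23-reps of the 14 weights in Ā_23 (same 5-coord order as C):

  λ_1 → (6, 0, 3, 1, 12)
  λ_2 → (4, 4, 7, 0, 4)
  λ_3 → (6, 0, 3, 1, 12)
  λ_4 → (4, 4, 7, 0, 4)
  λ_5 → (0, 4, 4, 1, 6)
  λ_6 → (4, 1, 1, 3, 9)
  λ_7 → (0, 4, 4, 1, 6)
  λ_8 → (0, 4, 4, 1, 6)
  λ_9 → (0, 4, 4, 1, 6)
  λ_10 → (4, 1, 1, 3, 9)
  λ_11 → (6, 0, 3, 1, 12)
  λ_12 → (4, 1, 1, 3, 9)
  λ_13 → (4, 1, 1, 3, 9)
  λ_14 → (6, 0, 3, 1, 12)

Linkage partition of the 14 weights (4 classes, p=23):

[[1, 3, 11, 14], [2, 4], [5, 7, 8, 9], [6, 10, 12, 13]]


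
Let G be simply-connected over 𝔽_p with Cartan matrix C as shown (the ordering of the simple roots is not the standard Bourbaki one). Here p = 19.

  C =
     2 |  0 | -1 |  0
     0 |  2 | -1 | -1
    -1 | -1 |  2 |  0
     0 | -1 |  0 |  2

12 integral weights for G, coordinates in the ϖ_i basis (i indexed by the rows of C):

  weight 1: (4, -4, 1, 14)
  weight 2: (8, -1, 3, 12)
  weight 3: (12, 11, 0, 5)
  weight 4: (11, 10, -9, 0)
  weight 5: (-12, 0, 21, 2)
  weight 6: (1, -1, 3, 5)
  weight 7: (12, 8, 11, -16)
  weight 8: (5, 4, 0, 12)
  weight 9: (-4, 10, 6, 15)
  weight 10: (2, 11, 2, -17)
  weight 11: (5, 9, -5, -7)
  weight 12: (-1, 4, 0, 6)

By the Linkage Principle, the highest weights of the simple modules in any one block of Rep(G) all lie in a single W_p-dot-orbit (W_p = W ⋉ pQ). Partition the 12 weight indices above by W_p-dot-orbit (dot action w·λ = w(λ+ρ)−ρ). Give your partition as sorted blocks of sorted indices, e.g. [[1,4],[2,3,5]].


Cartan matrix: type A_4 (|W|=120); un-permuting the 4 rows.

Ā_19 reps of the 12 weights (A_4, coords as presented):

  [1] (4, 2, 1, 12)
  [2] (2, 0, 4, 6)
  [3] (0, 5, 1, 7)
  [4] (4, 3, 8, 1)
  [5] (4, 3, 8, 1)
  [6] (2, 0, 4, 6)
  [7] (2, 0, 4, 6)
  [8] (0, 5, 1, 7)
  [9] (4, 3, 8, 1)
  [10] (2, 3, 1, 12)
  [11] (2, 0, 4, 6)
  [12] (0, 5, 1, 7)

These 12 weights hit 5 W_19-dot-orbits; sizes (1, 4, 3, 3, 1):

[[1], [2, 6, 7, 11], [3, 8, 12], [4, 5, 9], [10]]


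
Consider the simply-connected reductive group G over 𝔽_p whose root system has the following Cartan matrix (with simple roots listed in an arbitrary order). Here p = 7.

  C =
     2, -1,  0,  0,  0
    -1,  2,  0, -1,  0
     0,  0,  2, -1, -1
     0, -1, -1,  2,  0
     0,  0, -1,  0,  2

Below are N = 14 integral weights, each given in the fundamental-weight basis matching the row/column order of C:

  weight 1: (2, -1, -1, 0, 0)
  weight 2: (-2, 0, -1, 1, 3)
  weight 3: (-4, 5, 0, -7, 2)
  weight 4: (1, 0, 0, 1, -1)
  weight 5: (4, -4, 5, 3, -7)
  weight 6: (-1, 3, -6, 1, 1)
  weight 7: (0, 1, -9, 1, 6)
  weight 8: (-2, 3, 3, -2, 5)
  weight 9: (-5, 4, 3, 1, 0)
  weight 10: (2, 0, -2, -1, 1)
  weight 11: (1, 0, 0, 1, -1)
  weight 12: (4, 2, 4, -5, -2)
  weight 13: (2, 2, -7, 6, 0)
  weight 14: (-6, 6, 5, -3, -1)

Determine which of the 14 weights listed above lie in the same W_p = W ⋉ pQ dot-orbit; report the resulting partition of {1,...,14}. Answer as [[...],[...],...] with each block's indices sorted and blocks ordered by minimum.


Type A_5, rank 5, |W|=720; reorder rows/cols to standard.

Alcove-folded reps (p=7, 14 weights, presented ϖ-order):

    [1] (3, 0, 0, 1, 1)
    [2] (1, 0, 0, 2, 4)
    [3] (0, 1, 1, 2, 2)
    [4] (2, 1, 1, 2, 0)
    [5] (3, 0, 0, 1, 1)
    [6] (0, 1, 1, 2, 2)
    [7] (2, 1, 1, 2, 0)
    [8] (2, 1, 1, 2, 0)
    [9] (1, 0, 0, 2, 4)
    [10] (3, 0, 0, 1, 1)
    [11] (2, 1, 1, 2, 0)
    [12] (2, 1, 1, 2, 0)
    [13] (3, 0, 0, 1, 1)
    [14] (1, 0, 0, 2, 4)

Linkage partition of the 14 weights (4 classes, p=7):

[[1, 5, 10, 13], [2, 9, 14], [3, 6], [4, 7, 8, 11, 12]]


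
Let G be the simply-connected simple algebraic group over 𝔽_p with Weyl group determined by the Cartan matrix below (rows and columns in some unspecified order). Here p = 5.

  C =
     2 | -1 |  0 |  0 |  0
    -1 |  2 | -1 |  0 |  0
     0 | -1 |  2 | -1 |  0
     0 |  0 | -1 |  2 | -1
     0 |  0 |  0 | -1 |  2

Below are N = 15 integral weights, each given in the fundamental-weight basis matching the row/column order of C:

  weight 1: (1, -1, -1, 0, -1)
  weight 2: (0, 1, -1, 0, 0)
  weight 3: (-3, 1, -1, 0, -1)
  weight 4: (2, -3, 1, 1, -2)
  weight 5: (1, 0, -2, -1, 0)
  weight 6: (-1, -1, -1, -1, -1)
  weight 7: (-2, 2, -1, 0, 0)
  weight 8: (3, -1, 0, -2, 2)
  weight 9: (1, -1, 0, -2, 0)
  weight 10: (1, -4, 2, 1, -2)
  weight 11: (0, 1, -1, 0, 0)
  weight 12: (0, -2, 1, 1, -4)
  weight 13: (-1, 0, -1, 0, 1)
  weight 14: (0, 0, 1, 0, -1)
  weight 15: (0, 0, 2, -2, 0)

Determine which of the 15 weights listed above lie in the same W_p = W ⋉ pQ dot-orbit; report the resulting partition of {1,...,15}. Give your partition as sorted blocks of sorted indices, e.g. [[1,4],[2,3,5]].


Dynkin diagram of C (from the 8 off-diagonal −1 entries): A_5.

λ_j+ρ reflected into Ā_5 (⟨·,θ^∨⟩≤5); 5-tuples as given:

    λ_1 → (2, 0, 0, 1, 0)
    λ_2 → (1, 2, 0, 1, 1)
    λ_3 → (2, 0, 0, 1, 0)
    λ_4 → (1, 2, 0, 1, 1)
    λ_5 → (2, 0, 0, 1, 0)
    λ_6 → (0, 0, 0, 0, 0)
    λ_7 → (1, 2, 0, 1, 1)
    λ_8 → (2, 0, 0, 1, 0)
    λ_9 → (2, 0, 0, 1, 0)
    λ_10 → (1, 2, 0, 1, 1)
    λ_11 → (1, 2, 0, 1, 1)
    λ_12 → (0, 1, 0, 1, 2)
    λ_13 → (0, 1, 0, 1, 2)
    λ_14 → (1, 1, 2, 1, 0)
    λ_15 → (1, 1, 2, 1, 0)

Grouping the 15 weights by Ā_5-representative: 5 linkage classes.

[[1, 3, 5, 8, 9], [2, 4, 7, 10, 11], [6], [12, 13], [14, 15]]


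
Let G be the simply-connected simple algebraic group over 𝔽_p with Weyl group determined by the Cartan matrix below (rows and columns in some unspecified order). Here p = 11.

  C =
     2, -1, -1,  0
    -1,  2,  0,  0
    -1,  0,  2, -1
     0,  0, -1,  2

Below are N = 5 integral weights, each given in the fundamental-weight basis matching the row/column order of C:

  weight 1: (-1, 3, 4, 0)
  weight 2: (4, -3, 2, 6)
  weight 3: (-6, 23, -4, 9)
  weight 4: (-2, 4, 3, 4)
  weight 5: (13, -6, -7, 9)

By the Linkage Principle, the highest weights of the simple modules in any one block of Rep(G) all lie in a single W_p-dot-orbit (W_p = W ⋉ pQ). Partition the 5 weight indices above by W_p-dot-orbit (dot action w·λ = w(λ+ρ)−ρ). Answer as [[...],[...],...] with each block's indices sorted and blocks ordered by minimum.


Root system A_4: the 4×4 matrix C matches after relabeling.

W_11-reps of the 5 weights in Ā_11 (same 4-coord order as C):

  1: (0, 4, 5, 1);  2: (1, 2, 3, 3);  3: (1, 2, 3, 3);  4: (1, 2, 3, 3);  5: (1, 2, 3, 3)

Partition of {1..5} into 2 W_11-dot-orbits:

[[1], [2, 3, 4, 5]]


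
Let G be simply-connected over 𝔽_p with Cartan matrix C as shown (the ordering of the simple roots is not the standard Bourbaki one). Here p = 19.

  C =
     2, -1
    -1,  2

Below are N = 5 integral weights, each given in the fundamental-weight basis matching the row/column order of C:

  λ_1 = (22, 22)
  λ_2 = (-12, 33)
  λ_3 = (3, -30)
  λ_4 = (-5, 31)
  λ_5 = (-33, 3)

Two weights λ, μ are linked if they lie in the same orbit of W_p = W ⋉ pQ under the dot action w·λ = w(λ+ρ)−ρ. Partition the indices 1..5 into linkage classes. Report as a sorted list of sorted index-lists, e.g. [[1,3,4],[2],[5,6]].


A_2 Cartan matrix, 2 simple roots permuted; ρ=(1,1).

Alcove-folded reps (p=19, 5 weights, presented ϖ-order):

  [1] (4, 4);  [2] (4, 4);  [3] (9, 6);  [4] (9, 6);  [5] (9, 6)

Grouping the 5 weights by Ā_19-representative: 2 linkage classes.

[[1, 2], [3, 4, 5]]


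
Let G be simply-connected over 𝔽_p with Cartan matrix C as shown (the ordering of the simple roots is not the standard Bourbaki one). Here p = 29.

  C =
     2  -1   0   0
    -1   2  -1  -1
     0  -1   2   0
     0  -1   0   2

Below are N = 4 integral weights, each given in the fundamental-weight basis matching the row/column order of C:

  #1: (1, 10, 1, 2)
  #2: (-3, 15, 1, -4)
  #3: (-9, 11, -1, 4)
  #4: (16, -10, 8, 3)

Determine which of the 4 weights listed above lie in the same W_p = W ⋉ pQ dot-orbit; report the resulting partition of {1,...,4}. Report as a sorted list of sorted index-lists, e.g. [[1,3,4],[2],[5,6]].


Root system D_4: the 4×4 matrix C matches after relabeling.

λ_j+ρ reflected into Ā_29 (⟨·,θ^∨⟩≤29); 4-tuples as given:

  1: (2, 11, 2, 3)
  2: (2, 11, 2, 3)
  3: (8, 4, 0, 5)
  4: (8, 4, 0, 5)

Partition of {1..4} into 2 W_29-dot-orbits:

[[1, 2], [3, 4]]


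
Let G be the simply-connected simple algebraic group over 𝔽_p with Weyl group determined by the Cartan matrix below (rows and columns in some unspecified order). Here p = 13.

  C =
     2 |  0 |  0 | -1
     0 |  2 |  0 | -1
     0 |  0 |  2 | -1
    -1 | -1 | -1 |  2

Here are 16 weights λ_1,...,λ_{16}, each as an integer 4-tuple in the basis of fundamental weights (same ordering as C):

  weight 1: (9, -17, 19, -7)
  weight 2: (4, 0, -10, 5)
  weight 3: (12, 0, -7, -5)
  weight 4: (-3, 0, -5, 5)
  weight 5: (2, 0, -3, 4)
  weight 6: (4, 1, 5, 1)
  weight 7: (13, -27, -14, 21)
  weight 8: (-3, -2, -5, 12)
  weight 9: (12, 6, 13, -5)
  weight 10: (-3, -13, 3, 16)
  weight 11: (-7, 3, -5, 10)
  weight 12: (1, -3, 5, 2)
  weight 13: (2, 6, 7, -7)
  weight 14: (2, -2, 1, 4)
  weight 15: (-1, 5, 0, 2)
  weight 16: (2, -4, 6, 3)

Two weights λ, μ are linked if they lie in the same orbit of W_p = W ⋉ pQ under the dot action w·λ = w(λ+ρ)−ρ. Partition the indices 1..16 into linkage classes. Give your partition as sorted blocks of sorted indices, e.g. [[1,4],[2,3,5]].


C ↔ D_4 under row/col permutation; |W(D_4)| = 192.

λ_j+ρ reflected into Ā_13 (⟨·,θ^∨⟩≤13); 4-tuples as given:

    λ_1+ρ ↦ (2, 2, 6, 1)
    λ_2+ρ ↦ (2, 2, 6, 1)
    λ_3+ρ ↦ (0, 6, 1, 3)
    λ_4+ρ ↦ (2, 1, 4, 0)
    λ_5+ρ ↦ (3, 1, 2, 3)
    λ_6+ρ ↦ (3, 0, 4, 2)
    λ_7+ρ ↦ (0, 6, 1, 3)
    λ_8+ρ ↦ (2, 1, 4, 0)
    λ_9+ρ ↦ (0, 6, 1, 3)
    λ_10+ρ ↦ (4, 2, 2, 2)
    λ_11+ρ ↦ (4, 2, 2, 2)
    λ_12+ρ ↦ (2, 2, 6, 1)
    λ_13+ρ ↦ (3, 1, 2, 3)
    λ_14+ρ ↦ (3, 1, 2, 3)
    λ_15+ρ ↦ (0, 6, 1, 3)
    λ_16+ρ ↦ (2, 2, 6, 1)

Grouping the 16 weights by Ā_13-representative: 6 linkage classes.

[[1, 2, 12, 16], [3, 7, 9, 15], [4, 8], [5, 13, 14], [6], [10, 11]]


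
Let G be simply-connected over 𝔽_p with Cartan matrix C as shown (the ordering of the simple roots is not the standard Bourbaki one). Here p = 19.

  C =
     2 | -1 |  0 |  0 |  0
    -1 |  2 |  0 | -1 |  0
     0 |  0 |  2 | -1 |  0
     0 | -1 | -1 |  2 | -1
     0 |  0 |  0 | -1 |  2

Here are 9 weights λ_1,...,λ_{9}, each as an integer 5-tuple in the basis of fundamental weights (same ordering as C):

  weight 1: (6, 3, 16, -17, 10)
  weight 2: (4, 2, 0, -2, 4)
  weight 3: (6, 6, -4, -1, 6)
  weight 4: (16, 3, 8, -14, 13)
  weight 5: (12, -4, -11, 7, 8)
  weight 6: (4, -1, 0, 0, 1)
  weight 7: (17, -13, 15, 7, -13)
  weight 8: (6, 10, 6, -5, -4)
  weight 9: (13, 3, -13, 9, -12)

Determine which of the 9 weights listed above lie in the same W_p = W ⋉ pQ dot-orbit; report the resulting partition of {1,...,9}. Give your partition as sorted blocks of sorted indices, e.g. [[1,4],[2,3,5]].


Dynkin diagram of C (from the 8 off-diagonal −1 entries): D_5.

Ā_19 reps of the 9 weights (D_5, coords as presented):

  λ_1 → (5, 2, 0, 1, 4) · λ_2 → (5, 2, 0, 1, 4) · λ_3 → (5, 2, 0, 1, 4) · λ_4 → (5, 0, 1, 1, 2) · λ_5 → (2, 3, 2, 3, 1) · λ_6 → (5, 0, 1, 1, 2) · λ_7 → (5, 2, 0, 1, 4) · λ_8 → (5, 2, 0, 1, 4) · λ_9 → (5, 0, 1, 1, 2)

Partition of {1..9} into 3 W_19-dot-orbits:

[[1, 2, 3, 7, 8], [4, 6, 9], [5]]


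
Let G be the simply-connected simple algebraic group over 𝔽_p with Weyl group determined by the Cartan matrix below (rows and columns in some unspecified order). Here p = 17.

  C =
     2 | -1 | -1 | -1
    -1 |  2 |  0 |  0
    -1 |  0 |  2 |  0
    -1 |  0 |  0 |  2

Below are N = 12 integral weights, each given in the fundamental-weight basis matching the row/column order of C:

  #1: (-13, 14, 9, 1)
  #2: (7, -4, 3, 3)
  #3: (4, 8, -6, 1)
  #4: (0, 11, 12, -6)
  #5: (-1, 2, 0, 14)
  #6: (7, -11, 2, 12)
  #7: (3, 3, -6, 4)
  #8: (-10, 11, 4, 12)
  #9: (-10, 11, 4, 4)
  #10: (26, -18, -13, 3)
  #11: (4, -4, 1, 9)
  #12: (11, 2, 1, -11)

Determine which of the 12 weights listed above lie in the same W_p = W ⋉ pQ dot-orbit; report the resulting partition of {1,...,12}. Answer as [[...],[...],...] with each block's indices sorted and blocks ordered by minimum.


D_4 Cartan matrix, 4 simple roots permuted; ρ=(1,1,1,1).

W_17-reps of the 12 weights in Ā_17 (same 4-coord order as C):

  λ_1 → (0, 3, 2, 10);  λ_2 → (1, 3, 4, 4);  λ_3 → (0, 9, 5, 2);  λ_4 → (1, 3, 4, 4);  λ_5 → (1, 1, 1, 13);  λ_6 → (1, 3, 4, 6);  λ_7 → (1, 3, 4, 4);  λ_8 → (1, 3, 4, 4);  λ_9 → (1, 3, 4, 4);  λ_10 → (0, 3, 2, 10);  λ_11 → (0, 3, 2, 10);  λ_12 → (0, 3, 2, 10)

Linkage partition of the 12 weights (5 classes, p=17):

[[1, 10, 11, 12], [2, 4, 7, 8, 9], [3], [5], [6]]


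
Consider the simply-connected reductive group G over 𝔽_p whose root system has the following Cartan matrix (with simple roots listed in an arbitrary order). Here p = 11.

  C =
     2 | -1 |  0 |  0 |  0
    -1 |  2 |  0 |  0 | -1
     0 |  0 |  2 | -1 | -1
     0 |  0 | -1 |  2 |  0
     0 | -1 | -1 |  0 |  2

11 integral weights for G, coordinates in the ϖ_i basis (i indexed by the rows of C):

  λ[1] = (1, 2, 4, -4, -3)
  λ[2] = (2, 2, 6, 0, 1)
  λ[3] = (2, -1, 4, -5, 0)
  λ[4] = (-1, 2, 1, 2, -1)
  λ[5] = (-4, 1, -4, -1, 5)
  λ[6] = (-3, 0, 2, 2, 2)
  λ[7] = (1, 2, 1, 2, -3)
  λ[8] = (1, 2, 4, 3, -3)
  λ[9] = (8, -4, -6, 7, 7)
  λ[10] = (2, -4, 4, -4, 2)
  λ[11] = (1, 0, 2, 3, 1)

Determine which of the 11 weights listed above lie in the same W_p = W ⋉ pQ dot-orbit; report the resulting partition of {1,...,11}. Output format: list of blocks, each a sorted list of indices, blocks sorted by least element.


Dynkin diagram of C (from the 8 off-diagonal −1 entries): A_5.

λ_j+ρ reflected into Ā_11 (⟨·,θ^∨⟩≤11); 5-tuples as given:

    [1] (2, 1, 0, 3, 2)
    [2] (1, 1, 3, 3, 2)
    [3] (3, 0, 1, 4, 1)
    [4] (0, 3, 2, 3, 0)
    [5] (2, 1, 0, 3, 2)
    [6] (1, 1, 3, 3, 2)
    [7] (2, 1, 0, 3, 2)
    [8] (1, 1, 3, 3, 2)
    [9] (0, 3, 2, 3, 0)
    [10] (0, 3, 2, 3, 0)
    [11] (1, 1, 3, 3, 2)

These 11 weights hit 4 W_11-dot-orbits; sizes (3, 4, 1, 3):

[[1, 5, 7], [2, 6, 8, 11], [3], [4, 9, 10]]


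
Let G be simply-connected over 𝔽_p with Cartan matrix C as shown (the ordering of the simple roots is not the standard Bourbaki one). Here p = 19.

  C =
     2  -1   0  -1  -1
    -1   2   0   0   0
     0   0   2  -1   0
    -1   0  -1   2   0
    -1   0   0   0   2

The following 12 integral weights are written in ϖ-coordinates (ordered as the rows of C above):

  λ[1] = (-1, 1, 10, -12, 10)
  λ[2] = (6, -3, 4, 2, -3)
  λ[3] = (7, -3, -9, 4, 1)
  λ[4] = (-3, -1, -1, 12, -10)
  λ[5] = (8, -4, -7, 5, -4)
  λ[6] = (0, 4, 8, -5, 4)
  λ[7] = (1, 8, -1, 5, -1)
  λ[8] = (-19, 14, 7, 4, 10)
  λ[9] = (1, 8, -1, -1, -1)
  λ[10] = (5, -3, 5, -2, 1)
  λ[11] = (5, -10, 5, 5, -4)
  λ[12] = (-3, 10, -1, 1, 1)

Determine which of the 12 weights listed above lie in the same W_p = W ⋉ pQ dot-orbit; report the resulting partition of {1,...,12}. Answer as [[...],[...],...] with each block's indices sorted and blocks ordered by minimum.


Type D_5, rank 5, |W|=1920; reorder rows/cols to standard.

λ_j+ρ reflected into Ā_19 (⟨·,θ^∨⟩≤19); 5-tuples as given:

  λ_1 → (2, 9, 0, 0, 0)
  λ_2 → (3, 2, 5, 1, 2)
  λ_3 → (3, 2, 5, 1, 2)
  λ_4 → (2, 9, 0, 0, 0)
  λ_5 → (3, 3, 6, 0, 3)
  λ_6 → (3, 2, 5, 1, 2)
  λ_7 → (2, 9, 0, 0, 0)
  λ_8 → (3, 2, 5, 1, 2)
  λ_9 → (2, 9, 0, 0, 0)
  λ_10 → (3, 2, 5, 1, 2)
  λ_11 → (3, 3, 6, 0, 3)
  λ_12 → (2, 9, 0, 0, 0)

Partition of {1..12} into 3 W_19-dot-orbits:

[[1, 4, 7, 9, 12], [2, 3, 6, 8, 10], [5, 11]]


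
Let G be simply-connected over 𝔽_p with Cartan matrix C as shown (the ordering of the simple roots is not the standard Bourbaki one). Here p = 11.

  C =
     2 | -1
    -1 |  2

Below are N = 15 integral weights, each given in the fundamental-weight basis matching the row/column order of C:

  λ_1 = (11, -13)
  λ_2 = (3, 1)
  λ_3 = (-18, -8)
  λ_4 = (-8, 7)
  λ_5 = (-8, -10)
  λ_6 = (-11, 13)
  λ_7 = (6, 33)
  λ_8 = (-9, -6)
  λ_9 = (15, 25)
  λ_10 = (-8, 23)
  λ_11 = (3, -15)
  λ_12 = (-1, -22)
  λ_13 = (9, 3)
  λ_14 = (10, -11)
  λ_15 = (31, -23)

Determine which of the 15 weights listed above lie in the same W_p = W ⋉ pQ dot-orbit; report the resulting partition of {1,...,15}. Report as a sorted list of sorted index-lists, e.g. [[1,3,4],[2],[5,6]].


Root system A_2: the 2×2 matrix C matches after relabeling.

W_11-reps of the 15 weights in Ā_11 (same 2-coord order as C):

    1: (1, 10)
    2: (4, 2)
    3: (4, 2)
    4: (7, 1)
    5: (4, 2)
    6: (7, 1)
    7: (7, 1)
    8: (3, 6)
    9: (4, 2)
    10: (4, 2)
    11: (7, 1)
    12: (1, 10)
    13: (7, 1)
    14: (1, 10)
    15: (1, 10)

The 15 indices split into 4 linkage classes (same alcove rep ⇔ same W_11-dot-orbit):

[[1, 12, 14, 15], [2, 3, 5, 9, 10], [4, 6, 7, 11, 13], [8]]


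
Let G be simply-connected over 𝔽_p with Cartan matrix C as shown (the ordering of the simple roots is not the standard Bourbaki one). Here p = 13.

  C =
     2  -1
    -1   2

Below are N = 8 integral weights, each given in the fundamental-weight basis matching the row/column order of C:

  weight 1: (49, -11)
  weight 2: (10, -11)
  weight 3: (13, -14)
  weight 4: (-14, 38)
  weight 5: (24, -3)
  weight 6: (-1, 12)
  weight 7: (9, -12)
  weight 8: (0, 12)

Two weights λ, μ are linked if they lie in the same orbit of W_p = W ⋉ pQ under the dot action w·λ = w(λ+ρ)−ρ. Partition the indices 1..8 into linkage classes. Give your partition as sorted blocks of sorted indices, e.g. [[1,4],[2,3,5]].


A_2 Cartan matrix, 2 simple roots permuted; ρ=(1,1).

λ_j+ρ reflected into Ā_13 (⟨·,θ^∨⟩≤13); 2-tuples as given:

  1: (1, 10) · 2: (1, 10) · 3: (0, 12) · 4: (0, 13) · 5: (1, 10) · 6: (0, 13) · 7: (1, 10) · 8: (0, 12)

Partition of {1..8} into 3 W_13-dot-orbits:

[[1, 2, 5, 7], [3, 8], [4, 6]]


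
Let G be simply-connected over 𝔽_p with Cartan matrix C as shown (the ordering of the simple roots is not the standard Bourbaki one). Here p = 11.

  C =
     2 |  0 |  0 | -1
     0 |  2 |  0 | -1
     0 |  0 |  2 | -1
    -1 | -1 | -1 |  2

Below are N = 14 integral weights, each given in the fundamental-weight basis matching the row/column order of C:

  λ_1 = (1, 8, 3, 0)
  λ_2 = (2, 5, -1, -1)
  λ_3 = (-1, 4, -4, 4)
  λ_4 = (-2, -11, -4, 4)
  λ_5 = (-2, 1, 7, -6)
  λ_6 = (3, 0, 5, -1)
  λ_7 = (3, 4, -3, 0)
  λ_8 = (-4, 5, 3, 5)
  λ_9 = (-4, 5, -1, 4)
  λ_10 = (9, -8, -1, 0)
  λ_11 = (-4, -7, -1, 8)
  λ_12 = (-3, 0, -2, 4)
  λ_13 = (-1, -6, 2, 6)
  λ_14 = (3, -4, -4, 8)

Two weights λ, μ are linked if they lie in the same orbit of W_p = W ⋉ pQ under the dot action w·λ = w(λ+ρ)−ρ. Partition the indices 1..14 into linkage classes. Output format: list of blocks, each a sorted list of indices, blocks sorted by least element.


D_4 Cartan matrix, 4 simple roots permuted; ρ=(1,1,1,1).

Each λ_j+ρ reduced to Ā_11; 4-tuples below use C's row order:

    1: (3, 4, 1, 1)
    2: (3, 6, 0, 0)
    3: (0, 5, 3, 1)
    4: (3, 4, 1, 1)
    5: (2, 1, 1, 2)
    6: (4, 1, 6, 0)
    7: (3, 4, 1, 1)
    8: (2, 1, 1, 2)
    9: (3, 6, 0, 0)
    10: (4, 1, 6, 0)
    11: (3, 6, 0, 0)
    12: (2, 1, 1, 2)
    13: (0, 5, 3, 1)
    14: (2, 1, 1, 2)

5 distinct reps among the 14 weights ⇒ 5 W_11-linkage classes:

[[1, 4, 7], [2, 9, 11], [3, 13], [5, 8, 12, 14], [6, 10]]


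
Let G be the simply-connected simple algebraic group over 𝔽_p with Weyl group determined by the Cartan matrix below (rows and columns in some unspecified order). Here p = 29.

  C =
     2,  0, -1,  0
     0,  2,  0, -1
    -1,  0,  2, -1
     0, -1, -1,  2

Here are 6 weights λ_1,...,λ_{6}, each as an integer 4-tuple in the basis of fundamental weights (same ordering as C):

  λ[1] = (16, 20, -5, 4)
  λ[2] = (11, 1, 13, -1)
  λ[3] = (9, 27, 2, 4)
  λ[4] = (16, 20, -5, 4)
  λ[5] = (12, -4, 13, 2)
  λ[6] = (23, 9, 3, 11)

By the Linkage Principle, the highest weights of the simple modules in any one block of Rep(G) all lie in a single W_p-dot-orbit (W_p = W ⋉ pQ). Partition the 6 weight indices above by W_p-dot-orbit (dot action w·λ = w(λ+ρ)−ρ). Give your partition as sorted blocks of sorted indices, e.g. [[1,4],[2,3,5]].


Cartan matrix: type A_4 (|W|=120); un-permuting the 4 rows.

Each λ_j+ρ reduced to Ā_29; 4-tuples below use C's row order:

    λ_1 → (3, 11, 4, 1)
    λ_2 → (12, 2, 14, 0)
    λ_3 → (3, 11, 4, 1)
    λ_4 → (3, 11, 4, 1)
    λ_5 → (12, 2, 14, 0)
    λ_6 → (3, 11, 4, 1)

2 distinct reps among the 6 weights ⇒ 2 W_29-linkage classes:

[[1, 3, 4, 6], [2, 5]]


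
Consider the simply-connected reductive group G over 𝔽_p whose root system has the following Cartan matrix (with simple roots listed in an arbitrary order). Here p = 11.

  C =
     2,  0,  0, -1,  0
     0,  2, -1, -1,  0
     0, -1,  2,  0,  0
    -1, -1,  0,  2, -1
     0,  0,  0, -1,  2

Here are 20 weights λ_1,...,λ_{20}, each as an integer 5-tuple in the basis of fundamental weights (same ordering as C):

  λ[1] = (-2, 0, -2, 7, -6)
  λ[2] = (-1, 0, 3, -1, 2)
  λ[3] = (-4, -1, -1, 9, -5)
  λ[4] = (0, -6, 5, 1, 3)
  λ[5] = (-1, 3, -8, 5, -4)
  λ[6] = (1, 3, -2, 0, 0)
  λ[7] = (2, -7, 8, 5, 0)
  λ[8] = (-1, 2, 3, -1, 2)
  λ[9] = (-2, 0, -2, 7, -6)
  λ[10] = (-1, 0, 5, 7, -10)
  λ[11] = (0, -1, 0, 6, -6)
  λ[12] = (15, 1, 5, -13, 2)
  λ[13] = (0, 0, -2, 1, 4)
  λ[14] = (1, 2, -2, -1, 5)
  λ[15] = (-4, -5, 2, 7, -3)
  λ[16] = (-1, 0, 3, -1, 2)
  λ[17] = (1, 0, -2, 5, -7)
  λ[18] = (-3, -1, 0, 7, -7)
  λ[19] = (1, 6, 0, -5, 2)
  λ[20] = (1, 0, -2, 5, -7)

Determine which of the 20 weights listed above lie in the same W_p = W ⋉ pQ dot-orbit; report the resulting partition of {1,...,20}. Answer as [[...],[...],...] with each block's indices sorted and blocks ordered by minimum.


Type D_5, rank 5, |W|=1920; reorder rows/cols to standard.

Folding the 20 weights λ_j+ρ into Ā_11 (reps in the given 5-coord order):

    1: (1, 0, 1, 2, 5)
    2: (0, 1, 4, 0, 3)
    3: (3, 0, 2, 1, 4)
    4: (2, 2, 1, 1, 1)
    5: (0, 1, 4, 0, 3)
    6: (2, 2, 1, 1, 1)
    7: (1, 0, 1, 1, 1)
    8: (0, 1, 4, 0, 3)
    9: (1, 0, 1, 2, 5)
    10: (3, 0, 2, 1, 4)
    11: (1, 0, 1, 2, 5)
    12: (2, 2, 1, 1, 1)
    13: (1, 0, 1, 2, 5)
    14: (2, 0, 1, 0, 6)
    15: (2, 2, 1, 1, 1)
    16: (0, 1, 4, 0, 3)
    17: (2, 0, 1, 0, 6)
    18: (2, 0, 1, 0, 6)
    19: (2, 2, 1, 1, 1)
    20: (2, 0, 1, 0, 6)

Partition of {1..20} into 6 W_11-dot-orbits:

[[1, 9, 11, 13], [2, 5, 8, 16], [3, 10], [4, 6, 12, 15, 19], [7], [14, 17, 18, 20]]


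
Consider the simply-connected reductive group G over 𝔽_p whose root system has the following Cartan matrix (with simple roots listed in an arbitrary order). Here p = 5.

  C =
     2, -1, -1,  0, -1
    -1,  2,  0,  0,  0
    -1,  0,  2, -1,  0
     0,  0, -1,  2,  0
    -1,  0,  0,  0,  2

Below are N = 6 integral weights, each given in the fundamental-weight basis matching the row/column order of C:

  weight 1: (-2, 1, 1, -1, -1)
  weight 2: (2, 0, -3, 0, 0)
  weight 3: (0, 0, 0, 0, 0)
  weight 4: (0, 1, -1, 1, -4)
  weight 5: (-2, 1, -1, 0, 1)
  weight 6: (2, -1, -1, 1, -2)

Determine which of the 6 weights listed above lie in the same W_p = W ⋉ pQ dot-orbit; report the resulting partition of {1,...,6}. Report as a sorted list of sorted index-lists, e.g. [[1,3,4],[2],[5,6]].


Root system D_5: the 5×5 matrix C matches after relabeling.

W_5-reps of the 6 weights in Ā_5 (same 5-coord order as C):

  λ_1+ρ ↦ (0, 1, 1, 0, 1) · λ_2+ρ ↦ (0, 1, 1, 0, 1) · λ_3+ρ ↦ (0, 1, 1, 0, 1) · λ_4+ρ ↦ (0, 0, 2, 0, 1) · λ_5+ρ ↦ (0, 1, 1, 0, 1) · λ_6+ρ ↦ (0, 0, 2, 0, 1)

Linkage partition of the 6 weights (2 classes, p=5):

[[1, 2, 3, 5], [4, 6]]


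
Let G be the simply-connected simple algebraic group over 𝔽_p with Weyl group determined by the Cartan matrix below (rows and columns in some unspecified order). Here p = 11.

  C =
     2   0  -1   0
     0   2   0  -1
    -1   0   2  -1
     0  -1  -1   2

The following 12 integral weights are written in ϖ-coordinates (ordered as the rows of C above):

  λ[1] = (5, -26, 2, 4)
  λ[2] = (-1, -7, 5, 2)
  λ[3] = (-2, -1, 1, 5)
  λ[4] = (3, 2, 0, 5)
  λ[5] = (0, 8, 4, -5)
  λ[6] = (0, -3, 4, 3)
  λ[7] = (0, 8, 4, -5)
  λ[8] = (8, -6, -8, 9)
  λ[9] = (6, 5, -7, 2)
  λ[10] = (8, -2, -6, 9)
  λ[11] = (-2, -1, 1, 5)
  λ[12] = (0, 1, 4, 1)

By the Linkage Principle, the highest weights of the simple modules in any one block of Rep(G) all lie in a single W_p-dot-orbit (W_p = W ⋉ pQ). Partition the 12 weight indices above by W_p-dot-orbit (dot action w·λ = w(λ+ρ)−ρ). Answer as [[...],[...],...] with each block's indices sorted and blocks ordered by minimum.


Dynkin diagram of C (from the 6 off-diagonal −1 entries): A_4.

λ_j+ρ reflected into Ā_11 (⟨·,θ^∨⟩≤11); 4-tuples as given:

  λ_1 → (0, 3, 3, 3);  λ_2 → (0, 3, 3, 3);  λ_3 → (1, 0, 1, 6);  λ_4 → (1, 0, 1, 6);  λ_5 → (1, 5, 1, 4);  λ_6 → (1, 2, 5, 2);  λ_7 → (1, 5, 1, 4);  λ_8 → (1, 2, 5, 2);  λ_9 → (1, 3, 3, 3);  λ_10 → (1, 2, 5, 2);  λ_11 → (1, 0, 1, 6);  λ_12 → (1, 2, 5, 2)

Partition of {1..12} into 5 W_11-dot-orbits:

[[1, 2], [3, 4, 11], [5, 7], [6, 8, 10, 12], [9]]


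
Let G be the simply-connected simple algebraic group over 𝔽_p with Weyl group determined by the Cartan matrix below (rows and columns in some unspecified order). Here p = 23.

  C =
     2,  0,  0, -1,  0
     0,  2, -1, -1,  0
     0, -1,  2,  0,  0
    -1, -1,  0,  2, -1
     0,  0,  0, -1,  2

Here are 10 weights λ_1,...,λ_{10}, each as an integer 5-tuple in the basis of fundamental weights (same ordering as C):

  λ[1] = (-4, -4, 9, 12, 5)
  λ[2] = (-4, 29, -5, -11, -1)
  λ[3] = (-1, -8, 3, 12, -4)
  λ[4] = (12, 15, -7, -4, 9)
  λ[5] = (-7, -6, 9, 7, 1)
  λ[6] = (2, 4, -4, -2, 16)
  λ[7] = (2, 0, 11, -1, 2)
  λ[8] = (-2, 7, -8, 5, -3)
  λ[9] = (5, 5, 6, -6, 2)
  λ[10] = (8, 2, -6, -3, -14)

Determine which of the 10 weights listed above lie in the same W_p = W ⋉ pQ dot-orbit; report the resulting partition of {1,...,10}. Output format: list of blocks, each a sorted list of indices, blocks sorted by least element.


Dynkin diagram of C (from the 8 off-diagonal −1 entries): D_5.

Each λ_j+ρ reduced to Ā_23; 5-tuples below use C's row order:

  [1] (0, 4, 3, 3, 3);  [2] (0, 4, 3, 3, 3);  [3] (0, 4, 3, 3, 3);  [4] (0, 4, 3, 3, 3);  [5] (3, 2, 5, 2, 1);  [6] (2, 1, 2, 0, 16);  [7] (3, 1, 12, 0, 3);  [8] (1, 1, 7, 3, 2);  [9] (1, 1, 7, 3, 2);  [10] (3, 2, 5, 2, 1)

These 10 weights hit 5 W_23-dot-orbits; sizes (4, 2, 1, 1, 2):

[[1, 2, 3, 4], [5, 10], [6], [7], [8, 9]]


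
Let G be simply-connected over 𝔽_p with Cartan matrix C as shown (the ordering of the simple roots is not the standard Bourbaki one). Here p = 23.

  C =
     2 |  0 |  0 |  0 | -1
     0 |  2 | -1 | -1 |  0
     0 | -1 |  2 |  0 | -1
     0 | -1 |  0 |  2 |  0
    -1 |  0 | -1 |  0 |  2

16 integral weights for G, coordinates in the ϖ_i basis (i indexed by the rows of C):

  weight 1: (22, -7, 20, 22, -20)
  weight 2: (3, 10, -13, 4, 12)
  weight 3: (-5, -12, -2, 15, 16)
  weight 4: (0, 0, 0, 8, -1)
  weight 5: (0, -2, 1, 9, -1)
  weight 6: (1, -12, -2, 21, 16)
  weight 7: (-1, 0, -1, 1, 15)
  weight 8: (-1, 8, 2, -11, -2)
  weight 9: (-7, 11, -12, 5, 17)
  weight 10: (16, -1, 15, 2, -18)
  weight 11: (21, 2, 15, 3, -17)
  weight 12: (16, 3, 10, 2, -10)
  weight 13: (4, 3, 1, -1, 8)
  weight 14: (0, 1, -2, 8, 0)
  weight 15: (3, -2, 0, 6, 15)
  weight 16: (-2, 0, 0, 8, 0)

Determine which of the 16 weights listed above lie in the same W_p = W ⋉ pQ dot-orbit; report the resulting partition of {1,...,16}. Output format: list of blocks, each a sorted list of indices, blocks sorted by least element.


Dynkin diagram of C (from the 8 off-diagonal −1 entries): A_5.

Folding the 16 weights λ_j+ρ into Ā_23 (reps in the given 5-coord order):

  1: (15, 0, 4, 2, 0) · 2: (4, 1, 11, 4, 1) · 3: (4, 1, 11, 4, 1) · 4: (1, 1, 1, 9, 0) · 5: (1, 1, 1, 9, 0) · 6: (4, 1, 11, 4, 1) · 7: (0, 1, 0, 2, 16) · 8: (1, 1, 1, 9, 0) · 9: (4, 1, 11, 4, 1) · 10: (0, 1, 0, 2, 16) · 11: (0, 1, 0, 2, 16) · 12: (5, 4, 2, 0, 9) · 13: (5, 4, 2, 0, 9) · 14: (1, 1, 1, 9, 0) · 15: (0, 1, 0, 2, 16) · 16: (1, 1, 1, 9, 0)

Linkage partition of the 16 weights (5 classes, p=23):

[[1], [2, 3, 6, 9], [4, 5, 8, 14, 16], [7, 10, 11, 15], [12, 13]]


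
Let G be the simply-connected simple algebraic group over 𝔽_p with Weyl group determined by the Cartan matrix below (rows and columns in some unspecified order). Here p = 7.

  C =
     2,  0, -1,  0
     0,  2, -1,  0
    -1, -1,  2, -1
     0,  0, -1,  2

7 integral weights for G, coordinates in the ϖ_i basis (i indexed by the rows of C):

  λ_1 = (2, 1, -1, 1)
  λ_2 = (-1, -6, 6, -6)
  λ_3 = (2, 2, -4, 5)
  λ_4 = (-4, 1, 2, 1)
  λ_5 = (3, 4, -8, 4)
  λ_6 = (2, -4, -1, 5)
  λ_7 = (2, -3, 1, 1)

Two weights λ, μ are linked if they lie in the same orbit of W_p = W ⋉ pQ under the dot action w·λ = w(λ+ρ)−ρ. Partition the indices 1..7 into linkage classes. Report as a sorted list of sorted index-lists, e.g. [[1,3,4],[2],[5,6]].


Cartan matrix: type D_4 (|W|=192); un-permuting the 4 rows.

λ_j+ρ reflected into Ā_7 (⟨·,θ^∨⟩≤7); 4-tuples as given:

  λ_1 → (3, 2, 0, 2) · λ_2 → (3, 2, 0, 2) · λ_3 → (0, 0, 1, 3) · λ_4 → (3, 2, 0, 2) · λ_5 → (3, 2, 0, 2) · λ_6 → (0, 0, 1, 3) · λ_7 → (3, 2, 0, 2)

Partition of {1..7} into 2 W_7-dot-orbits:

[[1, 2, 4, 5, 7], [3, 6]]
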